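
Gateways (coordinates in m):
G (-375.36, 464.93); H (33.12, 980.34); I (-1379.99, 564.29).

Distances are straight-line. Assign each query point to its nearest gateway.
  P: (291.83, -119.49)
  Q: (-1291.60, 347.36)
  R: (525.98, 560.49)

P at (291.83, -119.49):
  G: 886.96 m
  H: 1129.85 m
  I: 1806.25 m
  → nearest: G (886.96 m)
Q at (-1291.60, 347.36):
  G: 923.75 m
  H: 1468.18 m
  I: 234.25 m
  → nearest: I (234.25 m)
R at (525.98, 560.49):
  G: 906.39 m
  H: 647.44 m
  I: 1905.97 m
  → nearest: H (647.44 m)

P→G; Q→I; R→H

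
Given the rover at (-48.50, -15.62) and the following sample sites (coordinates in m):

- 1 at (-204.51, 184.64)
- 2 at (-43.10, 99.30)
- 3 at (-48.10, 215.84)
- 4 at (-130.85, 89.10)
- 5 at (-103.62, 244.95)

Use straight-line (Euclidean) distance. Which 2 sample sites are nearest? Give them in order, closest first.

Distances from (-48.50, -15.62):
1: 253.86 m
2: 115.05 m
3: 231.46 m
4: 133.22 m
5: 266.34 m
Sorted: 2 (115.05 m) < 4 (133.22 m) < 3 (231.46 m) < 1 (253.86 m) < …

2, 4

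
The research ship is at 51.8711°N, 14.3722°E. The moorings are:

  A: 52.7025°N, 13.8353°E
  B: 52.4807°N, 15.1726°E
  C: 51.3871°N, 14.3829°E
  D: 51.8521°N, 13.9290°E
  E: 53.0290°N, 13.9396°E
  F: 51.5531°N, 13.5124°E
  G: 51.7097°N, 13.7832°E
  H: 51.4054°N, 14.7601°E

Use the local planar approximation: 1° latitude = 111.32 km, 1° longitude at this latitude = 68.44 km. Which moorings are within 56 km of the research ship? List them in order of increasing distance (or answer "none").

D, G, C

Distances from 51.8711°N, 14.3722°E:
A: 99.5791 km
B: 87.2115 km
C: 53.8839 km
D: 30.4063 km
E: 132.2540 km
F: 68.6720 km
G: 44.1339 km
H: 58.2439 km
Threshold 56 km: D (30.4063 km), G (44.1339 km), C (53.8839 km) are within range.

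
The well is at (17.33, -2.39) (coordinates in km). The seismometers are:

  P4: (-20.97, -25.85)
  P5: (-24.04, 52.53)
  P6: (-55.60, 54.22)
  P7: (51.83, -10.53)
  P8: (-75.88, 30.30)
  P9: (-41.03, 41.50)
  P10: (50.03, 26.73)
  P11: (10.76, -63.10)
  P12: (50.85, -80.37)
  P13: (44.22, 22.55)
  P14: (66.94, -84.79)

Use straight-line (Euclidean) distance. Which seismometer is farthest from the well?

P8

Distances from (17.33, -2.39):
P4: 44.91 km
P5: 68.76 km
P6: 92.32 km
P7: 35.45 km
P8: 98.78 km
P9: 73.02 km
P10: 43.79 km
P11: 61.06 km
P12: 84.88 km
P13: 36.68 km
P14: 96.18 km
Maximum: P8 at 98.78 km.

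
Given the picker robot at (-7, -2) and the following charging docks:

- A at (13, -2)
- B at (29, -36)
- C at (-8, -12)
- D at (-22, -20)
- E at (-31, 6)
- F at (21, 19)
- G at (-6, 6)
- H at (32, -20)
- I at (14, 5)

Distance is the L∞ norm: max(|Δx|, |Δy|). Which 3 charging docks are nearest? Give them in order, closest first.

G, C, D

Distances from (-7, -2):
A: max(|20|, |0|) = 20
B: max(|36|, |-34|) = 36
C: max(|-1|, |-10|) = 10
D: max(|-15|, |-18|) = 18
E: max(|-24|, |8|) = 24
F: max(|28|, |21|) = 28
G: max(|1|, |8|) = 8
H: max(|39|, |-18|) = 39
I: max(|21|, |7|) = 21
Sorted: G (8) < C (10) < D (18) < A (20) < I (21) < …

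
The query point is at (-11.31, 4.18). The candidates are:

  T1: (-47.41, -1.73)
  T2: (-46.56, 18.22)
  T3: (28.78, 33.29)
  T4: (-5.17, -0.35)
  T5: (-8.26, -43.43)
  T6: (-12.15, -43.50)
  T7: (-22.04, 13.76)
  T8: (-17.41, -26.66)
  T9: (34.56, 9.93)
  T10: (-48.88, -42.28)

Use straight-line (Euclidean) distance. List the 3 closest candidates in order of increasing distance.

Distances from (-11.31, 4.18):
T1: √((-36.10)² + (-5.91)²) = √(1303.2100 + 34.9281) = 36.58
T2: √((-35.25)² + (14.04)²) = √(1242.5625 + 197.1216) = 37.94
T3: √((40.09)² + (29.11)²) = √(1607.2081 + 847.3921) = 49.54
T4: √((6.14)² + (-4.53)²) = √(37.6996 + 20.5209) = 7.63
T5: √((3.05)² + (-47.61)²) = √(9.3025 + 2266.7121) = 47.71
T6: √((-0.84)² + (-47.68)²) = √(0.7056 + 2273.3824) = 47.69
T7: √((-10.73)² + (9.58)²) = √(115.1329 + 91.7764) = 14.38
T8: √((-6.10)² + (-30.84)²) = √(37.2100 + 951.1056) = 31.44
T9: √((45.87)² + (5.75)²) = √(2104.0569 + 33.0625) = 46.23
T10: √((-37.57)² + (-46.46)²) = √(1411.5049 + 2158.5316) = 59.75
Sorted: T4 (7.63) < T7 (14.38) < T8 (31.44) < T1 (36.58) < T2 (37.94) < …

T4, T7, T8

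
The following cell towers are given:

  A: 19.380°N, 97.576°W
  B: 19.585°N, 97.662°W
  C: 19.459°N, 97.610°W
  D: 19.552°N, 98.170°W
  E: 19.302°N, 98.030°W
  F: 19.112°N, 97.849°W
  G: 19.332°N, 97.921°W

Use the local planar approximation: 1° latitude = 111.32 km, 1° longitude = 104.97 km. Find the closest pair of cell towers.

A and C

Pairwise distances:
A–B: √((0.205·111.32)² + (-0.086·104.97)²) = √(520.77978 + 81.49431) = 24.541 km
A–C: √((0.079·111.32)² + (-0.034·104.97)²) = √(77.33936 + 12.73762) = 9.491 km
A–D: √((0.172·111.32)² + (-0.594·104.97)²) = √(366.60914 + 3887.79435) = 65.226 km
A–E: √((-0.078·111.32)² + (-0.454·104.97)²) = √(75.39379 + 2271.13055) = 48.441 km
A–F: √((-0.268·111.32)² + (-0.273·104.97)²) = √(890.05324 + 821.21276) = 41.367 km
A–G: √((-0.048·111.32)² + (-0.345·104.97)²) = √(28.55150 + 1311.50087) = 36.607 km
B–C: √((-0.126·111.32)² + (0.052·104.97)²) = √(196.73765 + 29.79457) = 15.051 km
B–D: √((-0.033·111.32)² + (-0.508·104.97)²) = √(13.49504 + 2843.53003) = 53.451 km
B–E: √((-0.283·111.32)² + (-0.368·104.97)²) = √(992.47429 + 1492.19655) = 49.846 km
B–F: √((-0.473·111.32)² + (-0.187·104.97)²) = √(2772.48163 + 385.31295) = 56.194 km
B–G: √((-0.253·111.32)² + (-0.259·104.97)²) = √(793.20864 + 739.14548) = 39.145 km
C–D: √((0.093·111.32)² + (-0.560·104.97)²) = √(107.17964 + 3455.46460) = 59.688 km
C–E: √((-0.157·111.32)² + (-0.420·104.97)²) = √(305.45392 + 1943.69884) = 47.425 km
C–F: √((-0.347·111.32)² + (-0.239·104.97)²) = √(1492.12547 + 629.39921) = 46.060 km
C–G: √((-0.127·111.32)² + (-0.311·104.97)²) = √(199.87286 + 1065.73977) = 35.575 km
D–E: √((-0.250·111.32)² + (0.140·104.97)²) = √(774.50890 + 215.96654) = 31.472 km
D–F: √((-0.440·111.32)² + (0.321·104.97)²) = √(2399.11877 + 1135.37796) = 59.452 km
D–G: √((-0.220·111.32)² + (0.249·104.97)²) = √(599.77969 + 683.17047) = 35.818 km
E–F: √((-0.190·111.32)² + (0.181·104.97)²) = √(447.35634 + 360.98366) = 28.431 km
E–G: √((0.030·111.32)² + (0.109·104.97)²) = √(11.15293 + 130.91319) = 11.919 km
F–G: √((0.220·111.32)² + (-0.072·104.97)²) = √(599.77969 + 57.12095) = 25.630 km
Closest pair: A–C at 9.491 km.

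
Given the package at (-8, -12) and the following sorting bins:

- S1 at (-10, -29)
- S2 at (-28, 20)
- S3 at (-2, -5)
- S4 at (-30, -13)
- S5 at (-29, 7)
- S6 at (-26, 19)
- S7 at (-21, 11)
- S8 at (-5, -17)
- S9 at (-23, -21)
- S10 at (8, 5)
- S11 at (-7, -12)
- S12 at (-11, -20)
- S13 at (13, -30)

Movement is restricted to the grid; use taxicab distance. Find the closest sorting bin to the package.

Distances from (-8, -12):
S1: |-2| + |-17| = 2 + 17 = 19
S2: |-20| + |32| = 20 + 32 = 52
S3: |6| + |7| = 6 + 7 = 13
S4: |-22| + |-1| = 22 + 1 = 23
S5: |-21| + |19| = 21 + 19 = 40
S6: |-18| + |31| = 18 + 31 = 49
S7: |-13| + |23| = 13 + 23 = 36
S8: |3| + |-5| = 3 + 5 = 8
S9: |-15| + |-9| = 15 + 9 = 24
S10: |16| + |17| = 16 + 17 = 33
S11: |1| + |0| = 1 + 0 = 1
S12: |-3| + |-8| = 3 + 8 = 11
S13: |21| + |-18| = 21 + 18 = 39
Minimum: S11 at 1.

S11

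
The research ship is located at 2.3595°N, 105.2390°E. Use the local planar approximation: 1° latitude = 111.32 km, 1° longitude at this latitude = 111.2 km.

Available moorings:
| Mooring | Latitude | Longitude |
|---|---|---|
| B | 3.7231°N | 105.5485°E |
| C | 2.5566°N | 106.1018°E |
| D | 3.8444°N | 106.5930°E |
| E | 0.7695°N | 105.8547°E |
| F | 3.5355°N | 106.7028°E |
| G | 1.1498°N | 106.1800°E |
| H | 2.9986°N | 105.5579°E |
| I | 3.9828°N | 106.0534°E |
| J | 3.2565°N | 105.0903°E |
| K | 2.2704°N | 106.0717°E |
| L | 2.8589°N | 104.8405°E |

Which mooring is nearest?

Distances from 2.3595°N, 105.2390°E:
B: 155.6486 km
C: 98.4202 km
D: 223.5924 km
E: 189.7792 km
F: 208.8866 km
G: 170.5394 km
H: 79.4927 km
I: 202.1285 km
J: 101.2139 km
K: 93.1259 km
L: 71.0934 km
Minimum: L at 71.0934 km.

L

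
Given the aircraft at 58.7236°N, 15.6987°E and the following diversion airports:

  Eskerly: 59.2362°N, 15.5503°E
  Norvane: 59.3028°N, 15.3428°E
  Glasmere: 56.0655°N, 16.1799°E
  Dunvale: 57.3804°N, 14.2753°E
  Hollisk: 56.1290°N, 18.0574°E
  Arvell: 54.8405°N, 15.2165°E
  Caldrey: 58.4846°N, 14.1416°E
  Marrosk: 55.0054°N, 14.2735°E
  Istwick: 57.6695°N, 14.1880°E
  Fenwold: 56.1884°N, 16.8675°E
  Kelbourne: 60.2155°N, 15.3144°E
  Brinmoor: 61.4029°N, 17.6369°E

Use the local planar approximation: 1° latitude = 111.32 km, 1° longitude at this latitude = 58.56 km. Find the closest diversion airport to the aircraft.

Distances from 58.7236°N, 15.6987°E:
Eskerly: √((0.5126·111.32)² + (-0.1484·58.56)²) = √(3256.143971 + 75.521384) = 57.7206 km
Norvane: √((0.5792·111.32)² + (-0.3559·58.56)²) = √(4157.224726 + 434.368289) = 67.7613 km
Glasmere: √((-2.6581·111.32)² + (0.4812·58.56)²) = √(87556.627726 + 794.060099) = 297.2384 km
Dunvale: √((-1.3432·111.32)² + (-1.4234·58.56)²) = √(22357.732802 + 6947.939995) = 171.1890 km
Hollisk: √((-2.5946·111.32)² + (2.3587·58.56)²) = √(83423.272620 + 19078.646015) = 320.1592 km
Arvell: √((-3.8831·111.32)² + (-0.4822·58.56)²) = √(186854.493013 + 797.363861) = 433.1880 km
Caldrey: √((-0.2390·111.32)² + (-1.5571·58.56)²) = √(707.851566 + 8314.481006) = 94.9860 km
Marrosk: √((-3.7182·111.32)² + (-1.4252·58.56)²) = √(171321.507968 + 6965.523527) = 422.2405 km
Istwick: √((-1.0541·111.32)² + (-1.5107·58.56)²) = √(13769.241654 + 7826.337900) = 146.9543 km
Fenwold: √((-2.5352·111.32)² + (1.1688·58.56)²) = √(79647.261423 + 4684.708169) = 290.3997 km
Kelbourne: √((1.4919·111.32)² + (-0.3843·58.56)²) = √(27582.004388 + 506.457381) = 167.5961 km
Brinmoor: √((2.6793·111.32)² + (1.9382·58.56)²) = √(88958.834328 + 12882.475185) = 319.1259 km
Minimum: Eskerly at 57.7206 km.

Eskerly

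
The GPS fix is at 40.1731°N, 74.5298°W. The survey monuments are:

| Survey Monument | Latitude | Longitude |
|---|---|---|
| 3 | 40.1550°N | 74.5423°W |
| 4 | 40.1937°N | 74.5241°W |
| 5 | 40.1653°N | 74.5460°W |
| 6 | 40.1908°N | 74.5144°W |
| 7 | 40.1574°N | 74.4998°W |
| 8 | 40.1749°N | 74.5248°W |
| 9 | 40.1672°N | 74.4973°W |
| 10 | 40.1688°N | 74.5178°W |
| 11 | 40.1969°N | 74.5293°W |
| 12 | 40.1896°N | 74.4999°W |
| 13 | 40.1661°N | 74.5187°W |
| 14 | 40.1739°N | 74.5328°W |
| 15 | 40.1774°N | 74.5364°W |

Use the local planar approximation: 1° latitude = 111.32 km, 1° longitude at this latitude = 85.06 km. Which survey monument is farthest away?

12

Distances from 40.1731°N, 74.5298°W:
3: √((-0.0181·111.32)² + (-0.0125·85.06)²) = √(4.059790 + 1.130501) = 2.2782 km
4: √((0.0206·111.32)² + (0.0057·85.06)²) = √(5.258730 + 0.235072) = 2.3439 km
5: √((-0.0078·111.32)² + (-0.0162·85.06)²) = √(0.753938 + 1.898807) = 1.6287 km
6: √((0.0177·111.32)² + (0.0154·85.06)²) = √(3.882334 + 1.715901) = 2.3661 km
7: √((-0.0157·111.32)² + (0.0300·85.06)²) = √(3.054539 + 6.511683) = 3.0929 km
8: √((0.0018·111.32)² + (0.0050·85.06)²) = √(0.040151 + 0.180880) = 0.4701 km
9: √((-0.0059·111.32)² + (0.0325·85.06)²) = √(0.431370 + 7.642184) = 2.8414 km
10: √((-0.0043·111.32)² + (0.0120·85.06)²) = √(0.229131 + 1.041869) = 1.1274 km
11: √((0.0238·111.32)² + (0.0005·85.06)²) = √(7.019405 + 0.001809) = 2.6498 km
12: √((0.0165·111.32)² + (0.0299·85.06)²) = √(3.373761 + 6.468344) = 3.1372 km
13: √((-0.0070·111.32)² + (0.0111·85.06)²) = √(0.607215 + 0.891449) = 1.2242 km
14: √((0.0008·111.32)² + (-0.0030·85.06)²) = √(0.007931 + 0.065117) = 0.2703 km
15: √((0.0043·111.32)² + (-0.0066·85.06)²) = √(0.229131 + 0.315165) = 0.7378 km
Maximum: 12 at 3.1372 km.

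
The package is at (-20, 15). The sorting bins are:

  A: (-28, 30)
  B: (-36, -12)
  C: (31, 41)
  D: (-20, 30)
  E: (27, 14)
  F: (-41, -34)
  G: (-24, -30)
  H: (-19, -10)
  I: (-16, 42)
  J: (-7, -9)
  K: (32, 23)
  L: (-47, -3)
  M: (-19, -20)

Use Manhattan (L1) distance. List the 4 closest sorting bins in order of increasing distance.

Distances from (-20, 15):
A: 23
B: 43
C: 77
D: 15
E: 48
F: 70
G: 49
H: 26
I: 31
J: 37
K: 60
L: 45
M: 36
Sorted: D (15) < A (23) < H (26) < I (31) < M (36) < J (37) < …

D, A, H, I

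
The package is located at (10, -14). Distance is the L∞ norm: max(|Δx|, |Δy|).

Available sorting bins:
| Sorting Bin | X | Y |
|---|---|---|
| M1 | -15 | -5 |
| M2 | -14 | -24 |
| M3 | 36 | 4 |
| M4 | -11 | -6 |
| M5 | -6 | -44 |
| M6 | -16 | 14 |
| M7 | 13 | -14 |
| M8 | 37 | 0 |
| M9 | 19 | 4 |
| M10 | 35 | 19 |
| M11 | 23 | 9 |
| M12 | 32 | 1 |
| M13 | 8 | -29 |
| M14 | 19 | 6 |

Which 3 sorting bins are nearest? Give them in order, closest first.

Distances from (10, -14):
M1: 25
M2: 24
M3: 26
M4: 21
M5: 30
M6: 28
M7: 3
M8: 27
M9: 18
M10: 33
M11: 23
M12: 22
M13: 15
M14: 20
Sorted: M7 (3) < M13 (15) < M9 (18) < M14 (20) < M4 (21) < …

M7, M13, M9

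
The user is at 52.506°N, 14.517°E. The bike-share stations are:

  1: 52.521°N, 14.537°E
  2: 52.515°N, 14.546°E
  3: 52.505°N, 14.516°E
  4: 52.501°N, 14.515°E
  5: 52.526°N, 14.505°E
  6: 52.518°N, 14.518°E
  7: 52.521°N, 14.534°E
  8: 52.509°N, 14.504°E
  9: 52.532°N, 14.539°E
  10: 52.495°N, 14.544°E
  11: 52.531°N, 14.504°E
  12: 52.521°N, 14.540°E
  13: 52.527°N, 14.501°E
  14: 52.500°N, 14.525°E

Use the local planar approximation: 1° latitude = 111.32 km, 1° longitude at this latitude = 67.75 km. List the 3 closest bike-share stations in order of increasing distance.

3, 4, 14

Distances from 52.506°N, 14.517°E:
1: √((0.015·111.32)² + (0.020·67.75)²) = √(2.78823 + 1.83603) = 2.150 km
2: √((0.009·111.32)² + (0.029·67.75)²) = √(1.00376 + 3.86024) = 2.205 km
3: √((-0.001·111.32)² + (-0.001·67.75)²) = √(0.01239 + 0.00459) = 0.130 km
4: √((-0.005·111.32)² + (-0.002·67.75)²) = √(0.30980 + 0.01836) = 0.573 km
5: √((0.020·111.32)² + (-0.012·67.75)²) = √(4.95686 + 0.66097) = 2.370 km
6: √((0.012·111.32)² + (0.001·67.75)²) = √(1.78447 + 0.00459) = 1.338 km
7: √((0.015·111.32)² + (0.017·67.75)²) = √(2.78823 + 1.32653) = 2.028 km
8: √((0.003·111.32)² + (-0.013·67.75)²) = √(0.11153 + 0.77572) = 0.942 km
9: √((0.026·111.32)² + (0.022·67.75)²) = √(8.37709 + 2.22159) = 3.256 km
10: √((-0.011·111.32)² + (0.027·67.75)²) = √(1.49945 + 3.34616) = 2.201 km
11: √((0.025·111.32)² + (-0.013·67.75)²) = √(7.74509 + 0.77572) = 2.919 km
12: √((0.015·111.32)² + (0.023·67.75)²) = √(2.78823 + 2.42814) = 2.284 km
13: √((0.021·111.32)² + (-0.016·67.75)²) = √(5.46493 + 1.17506) = 2.577 km
14: √((-0.006·111.32)² + (0.008·67.75)²) = √(0.44612 + 0.29376) = 0.860 km
Sorted: 3 (0.130 km) < 4 (0.573 km) < 14 (0.860 km) < 8 (0.942 km) < 6 (1.338 km) < …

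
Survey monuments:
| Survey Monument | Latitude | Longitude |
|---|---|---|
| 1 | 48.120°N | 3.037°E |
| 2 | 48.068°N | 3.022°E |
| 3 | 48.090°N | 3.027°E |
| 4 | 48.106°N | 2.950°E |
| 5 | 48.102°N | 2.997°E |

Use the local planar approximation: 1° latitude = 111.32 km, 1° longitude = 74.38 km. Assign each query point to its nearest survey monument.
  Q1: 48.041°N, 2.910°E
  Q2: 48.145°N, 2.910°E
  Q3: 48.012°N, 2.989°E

Q1 at 48.041°N, 2.910°E:
  1: √((0.079·111.32)² + (0.127·74.38)²) = √(77.33936 + 89.23183) = 12.906 km
  2: √((0.027·111.32)² + (0.112·74.38)²) = √(9.03387 + 69.39823) = 8.856 km
  3: √((0.049·111.32)² + (0.117·74.38)²) = √(29.75353 + 75.73281) = 10.271 km
  4: √((0.065·111.32)² + (0.040·74.38)²) = √(52.35680 + 8.85182) = 7.824 km
  5: √((0.061·111.32)² + (0.087·74.38)²) = √(46.11116 + 41.87462) = 9.380 km
  → nearest: 4 (7.824 km)
Q2 at 48.145°N, 2.910°E:
  1: √((-0.025·111.32)² + (0.127·74.38)²) = √(7.74509 + 89.23183) = 9.848 km
  2: √((-0.077·111.32)² + (0.112·74.38)²) = √(73.47301 + 69.39823) = 11.953 km
  3: √((-0.055·111.32)² + (0.117·74.38)²) = √(37.48623 + 75.73281) = 10.640 km
  4: √((-0.039·111.32)² + (0.040·74.38)²) = √(18.84845 + 8.85182) = 5.263 km
  5: √((-0.043·111.32)² + (0.087·74.38)²) = √(22.91307 + 41.87462) = 8.049 km
  → nearest: 4 (5.263 km)
Q3 at 48.012°N, 2.989°E:
  1: √((0.108·111.32)² + (0.048·74.38)²) = √(144.54195 + 12.74661) = 12.541 km
  2: √((0.056·111.32)² + (0.033·74.38)²) = √(38.86176 + 6.02477) = 6.700 km
  3: √((0.078·111.32)² + (0.038·74.38)²) = √(75.39379 + 7.98876) = 9.131 km
  4: √((0.094·111.32)² + (-0.039·74.38)²) = √(109.49697 + 8.41476) = 10.859 km
  5: √((0.090·111.32)² + (0.008·74.38)²) = √(100.37635 + 0.35407) = 10.036 km
  → nearest: 2 (6.700 km)

Q1→4; Q2→4; Q3→2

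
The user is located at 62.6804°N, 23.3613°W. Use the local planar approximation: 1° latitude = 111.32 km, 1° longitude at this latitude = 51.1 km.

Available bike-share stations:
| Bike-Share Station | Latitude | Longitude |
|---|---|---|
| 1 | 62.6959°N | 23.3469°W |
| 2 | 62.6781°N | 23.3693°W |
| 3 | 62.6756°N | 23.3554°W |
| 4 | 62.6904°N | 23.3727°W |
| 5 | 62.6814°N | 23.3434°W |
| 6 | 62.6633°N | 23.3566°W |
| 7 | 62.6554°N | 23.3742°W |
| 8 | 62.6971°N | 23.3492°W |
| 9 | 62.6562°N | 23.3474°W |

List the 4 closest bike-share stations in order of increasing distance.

Distances from 62.6804°N, 23.3613°W:
1: √((0.0155·111.32)² + (0.0144·51.1)²) = √(2.977212 + 0.541461) = 1.8758 km
2: √((-0.0023·111.32)² + (-0.0080·51.1)²) = √(0.065554 + 0.167117) = 0.4824 km
3: √((-0.0048·111.32)² + (0.0059·51.1)²) = √(0.285515 + 0.090896) = 0.6135 km
4: √((0.0100·111.32)² + (-0.0114·51.1)²) = √(1.239214 + 0.339353) = 1.2564 km
5: √((0.0010·111.32)² + (0.0179·51.1)²) = √(0.012392 + 0.836658) = 0.9214 km
6: √((-0.0171·111.32)² + (0.0047·51.1)²) = √(3.623586 + 0.057682) = 1.9187 km
7: √((-0.0250·111.32)² + (-0.0129·51.1)²) = √(7.745089 + 0.434531) = 2.8600 km
8: √((0.0167·111.32)² + (0.0121·51.1)²) = √(3.456045 + 0.382307) = 1.9592 km
9: √((-0.0242·111.32)² + (0.0139·51.1)²) = √(7.257334 + 0.504512) = 2.7860 km
Sorted: 2 (0.4824 km) < 3 (0.6135 km) < 5 (0.9214 km) < 4 (1.2564 km) < 1 (1.8758 km) < 6 (1.9187 km) < …

2, 3, 5, 4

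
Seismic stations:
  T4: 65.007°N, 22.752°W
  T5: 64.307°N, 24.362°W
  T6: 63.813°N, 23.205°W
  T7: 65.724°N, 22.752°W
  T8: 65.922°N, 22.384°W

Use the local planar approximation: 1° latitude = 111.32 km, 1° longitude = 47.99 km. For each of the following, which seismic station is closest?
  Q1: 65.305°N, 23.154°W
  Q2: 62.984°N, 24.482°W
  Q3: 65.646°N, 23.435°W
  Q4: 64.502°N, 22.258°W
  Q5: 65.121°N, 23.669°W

Q1→T4; Q2→T6; Q3→T7; Q4→T4; Q5→T4

Q1 at 65.305°N, 23.154°W:
  T4: 38.375 km
  T5: 125.313 km
  T6: 166.107 km
  T7: 50.475 km
  T8: 77.994 km
  → nearest: T4 (38.375 km)
Q2 at 62.984°N, 24.482°W:
  T4: 240.017 km
  T5: 147.389 km
  T6: 110.779 km
  T7: 316.114 km
  T8: 342.205 km
  → nearest: T6 (110.779 km)
Q3 at 65.646°N, 23.435°W:
  T4: 78.322 km
  T5: 155.554 km
  T6: 204.348 km
  T7: 33.908 km
  T8: 59.059 km
  → nearest: T7 (33.908 km)
Q4 at 64.502°N, 22.258°W:
  T4: 61.011 km
  T5: 103.278 km
  T6: 89.153 km
  T7: 138.083 km
  T8: 158.190 km
  → nearest: T4 (61.011 km)
Q5 at 65.121°N, 23.669°W:
  T4: 45.800 km
  T5: 96.525 km
  T6: 147.299 km
  T7: 80.265 km
  T8: 108.414 km
  → nearest: T4 (45.800 km)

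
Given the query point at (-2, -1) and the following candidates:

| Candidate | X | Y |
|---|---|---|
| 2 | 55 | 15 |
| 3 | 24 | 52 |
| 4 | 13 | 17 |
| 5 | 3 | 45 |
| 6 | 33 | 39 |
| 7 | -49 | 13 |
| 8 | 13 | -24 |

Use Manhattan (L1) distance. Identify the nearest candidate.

Distances from (-2, -1):
2: 73
3: 79
4: 33
5: 51
6: 75
7: 61
8: 38
Minimum: 4 at 33.

4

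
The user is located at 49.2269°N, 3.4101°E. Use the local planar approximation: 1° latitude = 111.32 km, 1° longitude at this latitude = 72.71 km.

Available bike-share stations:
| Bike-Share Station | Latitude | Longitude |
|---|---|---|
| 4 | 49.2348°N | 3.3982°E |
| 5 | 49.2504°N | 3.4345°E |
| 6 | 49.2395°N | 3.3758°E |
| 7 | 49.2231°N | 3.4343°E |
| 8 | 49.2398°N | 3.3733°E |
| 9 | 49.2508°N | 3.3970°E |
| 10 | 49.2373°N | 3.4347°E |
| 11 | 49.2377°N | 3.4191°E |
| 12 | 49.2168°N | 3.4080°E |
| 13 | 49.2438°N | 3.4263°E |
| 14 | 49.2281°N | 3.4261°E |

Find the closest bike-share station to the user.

12

Distances from 49.2269°N, 3.4101°E:
4: √((0.0079·111.32)² + (-0.0119·72.71)²) = √(0.773394 + 0.748656) = 1.2337 km
5: √((0.0235·111.32)² + (0.0244·72.71)²) = √(6.843561 + 3.147516) = 3.1609 km
6: √((0.0126·111.32)² + (-0.0343·72.71)²) = √(1.967377 + 6.219802) = 2.8613 km
7: √((-0.0038·111.32)² + (0.0242·72.71)²) = √(0.178943 + 3.096129) = 1.8097 km
8: √((0.0129·111.32)² + (-0.0368·72.71)²) = √(2.062176 + 7.159520) = 3.0367 km
9: √((0.0239·111.32)² + (-0.0131·72.71)²) = √(7.078516 + 0.907258) = 2.8259 km
10: √((0.0104·111.32)² + (0.0246·72.71)²) = √(1.340334 + 3.199326) = 2.1306 km
11: √((0.0108·111.32)² + (0.0090·72.71)²) = √(1.445419 + 0.428226) = 1.3688 km
12: √((-0.0101·111.32)² + (-0.0021·72.71)²) = √(1.264122 + 0.023315) = 1.1347 km
13: √((0.0169·111.32)² + (0.0162·72.71)²) = √(3.539320 + 1.387453) = 2.2196 km
14: √((0.0012·111.32)² + (0.0160·72.71)²) = √(0.017845 + 1.353406) = 1.1710 km
Minimum: 12 at 1.1347 km.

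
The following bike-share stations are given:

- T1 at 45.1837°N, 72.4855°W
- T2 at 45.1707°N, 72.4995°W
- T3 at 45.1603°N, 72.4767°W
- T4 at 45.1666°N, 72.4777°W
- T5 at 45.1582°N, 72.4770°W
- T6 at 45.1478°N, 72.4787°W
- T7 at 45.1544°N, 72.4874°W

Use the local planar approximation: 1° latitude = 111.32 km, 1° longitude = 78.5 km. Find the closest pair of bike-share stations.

Pairwise distances:
T3–T5: 0.2350 km
T3–T4: 0.7057 km
T5–T7: 0.9195 km
T4–T5: 0.9367 km
T6–T7: 1.0031 km
T3–T7: 1.0662 km
T5–T6: 1.1654 km
T3–T6: 1.4003 km
T4–T7: 1.5570 km
T2–T4: 1.7711 km
T1–T2: 1.8172 km
T1–T4: 1.9996 km
T2–T7: 2.0481 km
T4–T6: 2.0943 km
T2–T3: 2.1316 km
T2–T5: 2.2485 km
T1–T3: 2.6949 km
T1–T5: 2.9160 km
T2–T6: 3.0273 km
T1–T7: 3.2651 km
T1–T6: 4.0319 km
Closest pair: T3–T5 at 0.2350 km.

T3 and T5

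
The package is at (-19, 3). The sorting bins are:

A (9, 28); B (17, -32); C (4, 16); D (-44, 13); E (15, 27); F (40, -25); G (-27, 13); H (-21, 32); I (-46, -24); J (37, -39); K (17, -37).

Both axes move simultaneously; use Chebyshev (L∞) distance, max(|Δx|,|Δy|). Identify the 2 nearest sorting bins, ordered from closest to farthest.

Distances from (-19, 3):
A: max(|28|, |25|) = 28
B: max(|36|, |-35|) = 36
C: max(|23|, |13|) = 23
D: max(|-25|, |10|) = 25
E: max(|34|, |24|) = 34
F: max(|59|, |-28|) = 59
G: max(|-8|, |10|) = 10
H: max(|-2|, |29|) = 29
I: max(|-27|, |-27|) = 27
J: max(|56|, |-42|) = 56
K: max(|36|, |-40|) = 40
Sorted: G (10) < C (23) < D (25) < I (27) < …

G, C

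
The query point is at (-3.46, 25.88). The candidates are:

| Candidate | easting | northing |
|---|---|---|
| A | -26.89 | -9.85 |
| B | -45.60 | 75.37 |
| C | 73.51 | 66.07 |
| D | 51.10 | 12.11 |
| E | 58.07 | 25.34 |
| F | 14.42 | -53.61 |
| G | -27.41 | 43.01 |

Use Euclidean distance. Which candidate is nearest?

Distances from (-3.46, 25.88):
A: √((-23.43)² + (-35.73)²) = √(548.9649 + 1276.6329) = 42.73
B: √((-42.14)² + (49.49)²) = √(1775.7796 + 2449.2601) = 65.00
C: √((76.97)² + (40.19)²) = √(5924.3809 + 1615.2361) = 86.83
D: √((54.56)² + (-13.77)²) = √(2976.7936 + 189.6129) = 56.27
E: √((61.53)² + (-0.54)²) = √(3785.9409 + 0.2916) = 61.53
F: √((17.88)² + (-79.49)²) = √(319.6944 + 6318.6601) = 81.48
G: √((-23.95)² + (17.13)²) = √(573.6025 + 293.4369) = 29.45
Minimum: G at 29.45.

G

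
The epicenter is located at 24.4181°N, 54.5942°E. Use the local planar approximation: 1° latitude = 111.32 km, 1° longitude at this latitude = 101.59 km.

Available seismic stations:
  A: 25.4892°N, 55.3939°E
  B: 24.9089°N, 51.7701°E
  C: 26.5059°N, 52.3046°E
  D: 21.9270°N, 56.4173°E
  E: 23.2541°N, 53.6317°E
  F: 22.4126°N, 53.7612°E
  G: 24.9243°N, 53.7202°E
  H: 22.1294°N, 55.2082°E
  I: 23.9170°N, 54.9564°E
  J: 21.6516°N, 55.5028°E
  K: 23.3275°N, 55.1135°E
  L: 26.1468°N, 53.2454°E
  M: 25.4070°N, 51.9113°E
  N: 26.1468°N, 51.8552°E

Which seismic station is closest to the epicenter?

Distances from 24.4181°N, 54.5942°E:
A: √((1.0711·111.32)² + (0.7997·101.59)²) = √(14216.949931 + 6600.185059) = 144.2814 km
B: √((0.4908·111.32)² + (-2.8241·101.59)²) = √(2985.076761 + 82311.793042) = 292.0563 km
C: √((2.0878·111.32)² + (-2.2896·101.59)²) = √(54016.219054 + 54102.975853) = 328.8148 km
D: √((-2.4911·111.32)² + (1.8231·101.59)²) = √(76900.421245 + 34302.273298) = 333.4707 km
E: √((-1.1640·111.32)² + (-0.9625·101.59)²) = √(16790.064169 + 9561.001735) = 162.3301 km
F: √((-2.0055·111.32)² + (-0.8330·101.59)²) = √(49841.571595 + 7161.300923) = 238.7527 km
G: √((0.5062·111.32)² + (-0.8740·101.59)²) = √(3175.343237 + 7883.603723) = 105.1615 km
H: √((-2.2887·111.32)² + (0.6140·101.59)²) = √(64911.872087 + 3890.797812) = 262.3026 km
I: √((-0.5011·111.32)² + (0.3622·101.59)²) = √(3111.681951 + 1353.938110) = 66.8253 km
J: √((-2.7665·111.32)² + (0.9086·101.59)²) = √(94843.537584 + 8520.152842) = 321.5022 km
K: √((-1.0906·111.32)² + (0.5193·101.59)²) = √(14739.317769 + 2783.162511) = 132.3725 km
L: √((1.7287·111.32)² + (-1.3488·101.59)²) = √(37032.724075 + 18775.738813) = 236.2381 km
M: √((0.9889·111.32)² + (-2.6829·101.59)²) = √(12118.563675 + 74286.670110) = 293.9477 km
N: √((1.7287·111.32)² + (-2.7390·101.59)²) = √(37032.724075 + 77425.850590) = 338.3173 km
Minimum: I at 66.8253 km.

I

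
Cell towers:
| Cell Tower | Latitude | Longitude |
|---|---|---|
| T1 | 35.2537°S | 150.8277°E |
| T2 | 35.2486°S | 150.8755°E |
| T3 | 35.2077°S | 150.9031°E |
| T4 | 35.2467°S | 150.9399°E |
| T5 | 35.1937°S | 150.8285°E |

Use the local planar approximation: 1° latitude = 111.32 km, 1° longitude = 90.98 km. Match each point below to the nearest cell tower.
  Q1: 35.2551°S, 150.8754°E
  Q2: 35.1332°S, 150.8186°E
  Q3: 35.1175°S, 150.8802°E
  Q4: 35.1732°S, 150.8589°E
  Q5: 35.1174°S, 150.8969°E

Q1 at 35.2551°S, 150.8754°E:
  T1: √((0.0014·111.32)² + (-0.0477·90.98)²) = √(0.024289 + 18.833395) = 4.3425 km
  T2: √((0.0065·111.32)² + (0.0001·90.98)²) = √(0.523568 + 0.000083) = 0.7236 km
  T3: √((0.0474·111.32)² + (0.0277·90.98)²) = √(27.842170 + 6.351136) = 5.8475 km
  T4: √((0.0084·111.32)² + (0.0645·90.98)²) = √(0.874390 + 34.435889) = 5.9422 km
  T5: √((0.0614·111.32)² + (-0.0469·90.98)²) = √(46.717881 + 18.206965) = 8.0576 km
  → nearest: T2 (0.7236 km)
Q2 at 35.1332°S, 150.8186°E:
  T1: √((-0.1205·111.32)² + (0.0091·90.98)²) = √(179.937006 + 0.685448) = 13.4396 km
  T2: √((-0.1154·111.32)² + (0.0569·90.98)²) = √(165.028143 + 26.798865) = 13.8502 km
  T3: √((-0.0745·111.32)² + (0.0845·90.98)²) = √(68.779488 + 59.102423) = 11.3085 km
  T4: √((-0.1135·111.32)² + (0.1213·90.98)²) = √(159.638676 + 121.790515) = 16.7759 km
  T5: √((-0.0605·111.32)² + (0.0099·90.98)²) = √(45.358339 + 0.811264) = 6.7948 km
  → nearest: T5 (6.7948 km)
Q3 at 35.1175°S, 150.8802°E:
  T1: √((-0.1362·111.32)² + (-0.0525·90.98)²) = √(229.879694 + 22.814475) = 15.8964 km
  T2: √((-0.1311·111.32)² + (-0.0047·90.98)²) = √(212.986354 + 0.182847) = 14.6003 km
  T3: √((-0.0902·111.32)² + (0.0229·90.98)²) = √(100.822966 + 4.340731) = 10.2549 km
  T4: √((-0.1292·111.32)² + (0.0597·90.98)²) = √(206.857572 + 29.501257) = 15.3740 km
  T5: √((-0.0762·111.32)² + (-0.0517·90.98)²) = √(71.954231 + 22.124474) = 9.6994 km
  → nearest: T5 (9.6994 km)
Q4 at 35.1732°S, 150.8589°E:
  T1: √((-0.0805·111.32)² + (-0.0312·90.98)²) = √(80.304181 + 8.057514) = 9.4001 km
  T2: √((-0.0754·111.32)² + (0.0166·90.98)²) = √(70.451312 + 2.280909) = 8.5283 km
  T3: √((-0.0345·111.32)² + (0.0442·90.98)²) = √(14.749747 + 16.170982) = 5.5606 km
  T4: √((-0.0735·111.32)² + (0.0810·90.98)²) = √(66.945451 + 54.307762) = 11.0115 km
  T5: √((-0.0205·111.32)² + (-0.0304·90.98)²) = √(5.207798 + 7.649605) = 3.5857 km
  → nearest: T5 (3.5857 km)
Q5 at 35.1174°S, 150.8969°E:
  T1: √((-0.1363·111.32)² + (-0.0692·90.98)²) = √(230.217380 + 39.637299) = 16.4273 km
  T2: √((-0.1312·111.32)² + (-0.0214·90.98)²) = √(213.311400 + 3.790700) = 14.7344 km
  T3: √((-0.0903·111.32)² + (0.0062·90.98)²) = √(101.046644 + 0.318182) = 10.0680 km
  T4: √((-0.1293·111.32)² + (0.0430·90.98)²) = √(207.177909 + 15.304839) = 14.9159 km
  T5: √((-0.0763·111.32)² + (-0.0684·90.98)²) = √(72.143211 + 38.726127) = 10.5295 km
  → nearest: T3 (10.0680 km)

Q1→T2; Q2→T5; Q3→T5; Q4→T5; Q5→T3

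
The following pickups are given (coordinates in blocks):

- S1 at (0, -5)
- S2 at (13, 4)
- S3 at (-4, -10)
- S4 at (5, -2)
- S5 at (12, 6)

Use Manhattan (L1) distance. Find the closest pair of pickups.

S2 and S5

Pairwise distances:
S2–S5: 3 blocks
S1–S4: 8 blocks
S1–S3: 9 blocks
S2–S4: 14 blocks
S4–S5: 15 blocks
S3–S4: 17 blocks
S1–S2: 22 blocks
S1–S5: 23 blocks
S2–S3: 31 blocks
S3–S5: 32 blocks
Closest pair: S2–S5 at 3 blocks.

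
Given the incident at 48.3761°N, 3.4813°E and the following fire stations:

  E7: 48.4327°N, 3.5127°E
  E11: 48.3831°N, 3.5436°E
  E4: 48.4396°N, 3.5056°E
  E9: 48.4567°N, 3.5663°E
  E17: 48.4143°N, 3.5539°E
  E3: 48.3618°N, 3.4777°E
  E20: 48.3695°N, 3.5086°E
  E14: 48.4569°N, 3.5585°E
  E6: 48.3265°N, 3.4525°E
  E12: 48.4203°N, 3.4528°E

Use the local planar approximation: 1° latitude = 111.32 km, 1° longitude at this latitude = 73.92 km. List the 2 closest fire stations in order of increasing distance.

Distances from 48.3761°N, 3.4813°E:
E7: √((0.0566·111.32)² + (0.0314·73.92)²) = √(39.698972 + 5.387450) = 6.7146 km
E11: √((0.0070·111.32)² + (0.0623·73.92)²) = √(0.607215 + 21.208014) = 4.6707 km
E4: √((0.0635·111.32)² + (0.0243·73.92)²) = √(49.968216 + 3.226536) = 7.2935 km
E9: √((0.0806·111.32)² + (0.0850·73.92)²) = √(80.503818 + 39.478602) = 10.9536 km
E17: √((0.0382·111.32)² + (0.0726·73.92)²) = √(18.083110 + 28.800310) = 6.8471 km
E3: √((-0.0143·111.32)² + (-0.0036·73.92)²) = √(2.534069 + 0.070816) = 1.6140 km
E20: √((-0.0066·111.32)² + (0.0273·73.92)²) = √(0.539802 + 4.072389) = 2.1476 km
E14: √((0.0808·111.32)² + (0.0772·73.92)²) = √(80.903837 + 32.565557) = 10.6522 km
E6: √((-0.0496·111.32)² + (-0.0288·73.92)²) = √(30.486653 + 4.532198) = 5.9177 km
E12: √((0.0442·111.32)² + (-0.0285·73.92)²) = √(24.209785 + 4.438269) = 5.3524 km
Sorted: E3 (1.6140 km) < E20 (2.1476 km) < E11 (4.6707 km) < E12 (5.3524 km) < …

E3, E20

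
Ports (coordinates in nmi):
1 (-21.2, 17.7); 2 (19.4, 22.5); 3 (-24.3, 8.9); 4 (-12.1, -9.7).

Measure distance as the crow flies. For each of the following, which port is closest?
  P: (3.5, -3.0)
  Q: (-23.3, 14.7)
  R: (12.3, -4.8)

P at (3.5, -3.0):
  1: √((-24.7)² + (20.7)²) = √(610.090 + 428.490) = 32.2 nmi
  2: √((15.9)² + (25.5)²) = √(252.810 + 650.250) = 30.1 nmi
  3: √((-27.8)² + (11.9)²) = √(772.840 + 141.610) = 30.2 nmi
  4: √((-15.6)² + (-6.7)²) = √(243.360 + 44.890) = 17.0 nmi
  → nearest: 4 (17.0 nmi)
Q at (-23.3, 14.7):
  1: √((2.1)² + (3.0)²) = √(4.410 + 9.000) = 3.7 nmi
  2: √((42.7)² + (7.8)²) = √(1823.290 + 60.840) = 43.4 nmi
  3: √((-1.0)² + (-5.8)²) = √(1.000 + 33.640) = 5.9 nmi
  4: √((11.2)² + (-24.4)²) = √(125.440 + 595.360) = 26.8 nmi
  → nearest: 1 (3.7 nmi)
R at (12.3, -4.8):
  1: √((-33.5)² + (22.5)²) = √(1122.250 + 506.250) = 40.4 nmi
  2: √((7.1)² + (27.3)²) = √(50.410 + 745.290) = 28.2 nmi
  3: √((-36.6)² + (13.7)²) = √(1339.560 + 187.690) = 39.1 nmi
  4: √((-24.4)² + (-4.9)²) = √(595.360 + 24.010) = 24.9 nmi
  → nearest: 4 (24.9 nmi)

P→4; Q→1; R→4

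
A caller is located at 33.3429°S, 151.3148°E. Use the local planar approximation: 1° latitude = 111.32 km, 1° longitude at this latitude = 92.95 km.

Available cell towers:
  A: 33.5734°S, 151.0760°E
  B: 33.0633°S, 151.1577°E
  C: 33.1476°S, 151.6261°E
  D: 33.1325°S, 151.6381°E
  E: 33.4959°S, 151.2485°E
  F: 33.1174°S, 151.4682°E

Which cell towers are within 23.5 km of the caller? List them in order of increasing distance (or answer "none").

Distances from 33.3429°S, 151.3148°E:
A: √((-0.2305·111.32)² + (-0.2388·92.95)²) = √(658.397624 + 492.682837) = 33.9276 km
B: √((0.2796·111.32)² + (-0.1571·92.95)²) = √(968.770107 + 213.231400) = 34.3802 km
C: √((0.1953·111.32)² + (0.3113·92.95)²) = √(472.662211 + 837.253612) = 36.1928 km
D: √((0.2104·111.32)² + (0.3233·92.95)²) = √(548.577343 + 903.046674) = 38.1002 km
E: √((-0.1530·111.32)² + (-0.0663·92.95)²) = √(290.087661 + 37.977454) = 18.1126 km
F: √((0.2255·111.32)² + (0.1534·92.95)²) = √(630.143539 + 203.305678) = 28.8695 km
Threshold 23.5 km: E (18.1126 km) is within range.

E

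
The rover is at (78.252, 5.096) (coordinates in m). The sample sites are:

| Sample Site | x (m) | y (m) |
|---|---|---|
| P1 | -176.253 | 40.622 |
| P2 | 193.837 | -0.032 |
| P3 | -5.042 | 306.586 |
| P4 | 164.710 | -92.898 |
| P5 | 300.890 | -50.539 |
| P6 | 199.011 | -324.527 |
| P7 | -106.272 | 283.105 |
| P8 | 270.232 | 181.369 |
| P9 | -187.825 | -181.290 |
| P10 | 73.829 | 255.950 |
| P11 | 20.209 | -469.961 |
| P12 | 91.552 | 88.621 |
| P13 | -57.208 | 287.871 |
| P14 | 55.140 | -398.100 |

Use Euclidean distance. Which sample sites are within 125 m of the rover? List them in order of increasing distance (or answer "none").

Distances from (78.252, 5.096):
P1: √((-254.505)² + (35.526)²) = √(64772.79502 + 1262.09668) = 256.973 m
P2: √((115.585)² + (-5.128)²) = √(13359.89222 + 26.29638) = 115.699 m
P3: √((-83.294)² + (301.490)²) = √(6937.89044 + 90896.22010) = 312.784 m
P4: √((86.458)² + (-97.994)²) = √(7474.98576 + 9602.82404) = 130.682 m
P5: √((222.638)² + (-55.635)²) = √(49567.67904 + 3095.25323) = 229.484 m
P6: √((120.759)² + (-329.623)²) = √(14582.73608 + 108651.32213) = 351.047 m
P7: √((-184.524)² + (278.009)²) = √(34049.10658 + 77289.00408) = 333.674 m
P8: √((191.980)² + (176.273)²) = √(36856.32040 + 31072.17053) = 260.631 m
P9: √((-266.077)² + (-186.386)²) = √(70796.96993 + 34739.74100) = 324.864 m
P10: √((-4.423)² + (250.854)²) = √(19.56293 + 62927.72932) = 250.893 m
P11: √((-58.043)² + (-475.057)²) = √(3368.98985 + 225679.15325) = 478.590 m
P12: √((13.300)² + (83.525)²) = √(176.89000 + 6976.42562) = 84.577 m
P13: √((-135.460)² + (282.775)²) = √(18349.41160 + 79961.70062) = 313.546 m
P14: √((-23.112)² + (-403.196)²) = √(534.16454 + 162567.01442) = 403.858 m
Threshold 125 m: P12 (84.577 m), P2 (115.699 m) are within range.

P12, P2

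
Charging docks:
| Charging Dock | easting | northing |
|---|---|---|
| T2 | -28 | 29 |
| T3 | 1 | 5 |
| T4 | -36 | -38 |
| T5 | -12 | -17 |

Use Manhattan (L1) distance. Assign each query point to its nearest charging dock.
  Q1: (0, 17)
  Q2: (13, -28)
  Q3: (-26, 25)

Q1→T3; Q2→T5; Q3→T2

Q1 at (0, 17):
  T2: |-28| + |12| = 28 + 12 = 40
  T3: |1| + |-12| = 1 + 12 = 13
  T4: |-36| + |-55| = 36 + 55 = 91
  T5: |-12| + |-34| = 12 + 34 = 46
  → nearest: T3 (13)
Q2 at (13, -28):
  T2: |-41| + |57| = 41 + 57 = 98
  T3: |-12| + |33| = 12 + 33 = 45
  T4: |-49| + |-10| = 49 + 10 = 59
  T5: |-25| + |11| = 25 + 11 = 36
  → nearest: T5 (36)
Q3 at (-26, 25):
  T2: |-2| + |4| = 2 + 4 = 6
  T3: |27| + |-20| = 27 + 20 = 47
  T4: |-10| + |-63| = 10 + 63 = 73
  T5: |14| + |-42| = 14 + 42 = 56
  → nearest: T2 (6)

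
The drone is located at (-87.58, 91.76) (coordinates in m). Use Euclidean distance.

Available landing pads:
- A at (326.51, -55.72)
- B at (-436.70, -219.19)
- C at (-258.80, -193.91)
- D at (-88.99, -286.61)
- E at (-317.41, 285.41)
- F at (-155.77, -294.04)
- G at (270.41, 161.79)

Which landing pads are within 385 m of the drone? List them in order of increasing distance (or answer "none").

Distances from (-87.58, 91.76):
A: 439.57 m
B: 467.52 m
C: 333.05 m
D: 378.37 m
E: 300.54 m
F: 391.78 m
G: 364.78 m
Threshold 385 m: E (300.54 m), C (333.05 m), G (364.78 m), D (378.37 m) are within range.

E, C, G, D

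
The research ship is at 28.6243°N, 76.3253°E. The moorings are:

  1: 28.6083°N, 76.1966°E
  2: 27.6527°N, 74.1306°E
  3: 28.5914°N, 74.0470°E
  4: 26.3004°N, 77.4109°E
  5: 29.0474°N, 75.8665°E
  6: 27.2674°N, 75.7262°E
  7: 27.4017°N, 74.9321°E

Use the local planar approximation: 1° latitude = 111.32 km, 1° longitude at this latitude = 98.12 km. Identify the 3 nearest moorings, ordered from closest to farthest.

Distances from 28.6243°N, 76.3253°E:
1: √((-0.0160·111.32)² + (-0.1287·98.12)²) = √(3.172388 + 159.467495) = 12.7530 km
2: √((-0.9716·111.32)² + (-2.1947·98.12)²) = √(11698.263718 + 46373.022831) = 240.9798 km
3: √((-0.0329·111.32)² + (-2.2783·98.12)²) = √(13.413379 + 49973.170002) = 223.5768 km
4: √((-2.3239·111.32)² + (1.0856·98.12)²) = √(66923.903947 + 11346.312700) = 279.7681 km
5: √((0.4231·111.32)² + (-0.4588·98.12)²) = √(2218.362147 + 2026.571345) = 65.1532 km
6: √((-1.3569·111.32)² + (-0.5991·98.12)²) = √(22816.135127 + 3455.522445) = 162.0853 km
7: √((-1.2226·111.32)² + (-1.3932·98.12)²) = √(18523.164270 + 18687.104346) = 192.8996 km
Sorted: 1 (12.7530 km) < 5 (65.1532 km) < 6 (162.0853 km) < 7 (192.8996 km) < 3 (223.5768 km) < …

1, 5, 6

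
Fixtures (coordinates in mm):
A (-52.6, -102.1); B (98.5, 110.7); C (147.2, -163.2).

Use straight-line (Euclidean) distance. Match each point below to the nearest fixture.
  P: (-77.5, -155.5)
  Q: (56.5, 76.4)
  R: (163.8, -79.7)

P→A; Q→B; R→C

P at (-77.5, -155.5):
  A: 58.9 mm
  B: 319.1 mm
  C: 224.8 mm
  → nearest: A (58.9 mm)
Q at (56.5, 76.4):
  A: 209.2 mm
  B: 54.2 mm
  C: 256.2 mm
  → nearest: B (54.2 mm)
R at (163.8, -79.7):
  A: 217.6 mm
  B: 201.3 mm
  C: 85.1 mm
  → nearest: C (85.1 mm)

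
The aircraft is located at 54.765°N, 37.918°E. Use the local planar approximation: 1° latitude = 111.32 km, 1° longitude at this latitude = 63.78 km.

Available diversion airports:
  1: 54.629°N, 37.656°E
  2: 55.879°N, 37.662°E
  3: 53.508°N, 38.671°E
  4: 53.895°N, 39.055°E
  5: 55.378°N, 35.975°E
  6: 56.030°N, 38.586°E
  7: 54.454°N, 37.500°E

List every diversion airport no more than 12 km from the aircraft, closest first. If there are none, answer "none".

none

Distances from 54.765°N, 37.918°E:
1: √((-0.136·111.32)² + (-0.262·63.78)²) = √(229.20507 + 279.23613) = 22.549 km
2: √((1.114·111.32)² + (-0.256·63.78)²) = √(15378.59915 + 266.59313) = 125.081 km
3: √((-1.257·111.32)² + (0.753·63.78)²) = √(19580.19221 + 2306.52933) = 147.942 km
4: √((-0.870·111.32)² + (1.137·63.78)²) = √(9379.61258 + 5258.84002) = 120.989 km
5: √((0.613·111.32)² + (-1.943·63.78)²) = √(4656.58296 + 15357.29161) = 141.470 km
6: √((1.265·111.32)² + (0.668·63.78)²) = √(19830.21607 + 1815.18943) = 147.124 km
7: √((-0.311·111.32)² + (-0.418·63.78)²) = √(1198.58041 + 710.75773) = 43.696 km
Threshold 12 km: none within range.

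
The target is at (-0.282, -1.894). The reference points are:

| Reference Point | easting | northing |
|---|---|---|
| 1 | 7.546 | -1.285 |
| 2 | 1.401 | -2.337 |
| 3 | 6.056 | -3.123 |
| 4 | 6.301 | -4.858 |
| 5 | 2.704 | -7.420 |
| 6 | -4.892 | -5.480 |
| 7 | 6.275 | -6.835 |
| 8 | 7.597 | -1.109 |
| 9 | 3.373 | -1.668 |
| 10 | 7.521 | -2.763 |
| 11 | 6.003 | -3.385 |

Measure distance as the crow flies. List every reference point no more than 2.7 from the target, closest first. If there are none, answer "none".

Distances from (-0.282, -1.894):
1: 7.852
2: 1.740
3: 6.456
4: 7.220
5: 6.281
6: 5.841
7: 8.210
8: 7.918
9: 3.662
10: 7.851
11: 6.459
Threshold 2.7: 2 (1.740) is within range.

2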